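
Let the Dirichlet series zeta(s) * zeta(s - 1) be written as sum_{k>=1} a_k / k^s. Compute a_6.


Convolution gives a_k = sum_{d | k} d * 1 = sum_{d | k} d = sigma(k), the sum of positive divisors of k.
For k = 6, the divisors are 1, 2, 3, 6, so
sigma(6) = 1 + 2 + 3 + 6 = 12.

12


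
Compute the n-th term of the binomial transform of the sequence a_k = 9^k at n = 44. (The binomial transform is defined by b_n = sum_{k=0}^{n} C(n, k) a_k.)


With a_k = 9^k, b_n = sum_{k=0}^{n} C(n, k) 9^k = (1 + 9)^n by the binomial theorem.
For n = 44: (1 + 9)^44 = 10^44 = 100000000000000000000000000000000000000000000.

100000000000000000000000000000000000000000000


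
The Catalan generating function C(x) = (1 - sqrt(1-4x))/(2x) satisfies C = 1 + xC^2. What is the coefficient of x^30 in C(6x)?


Substituting x -> 6x scales the n-th coefficient by 6^n, so [x^30] C(6x) = 6^30 * C_30.
C_30 = C(2*30, 30)/(31) = 118264581564861424/31 = 3814986502092304.
So 6^30 * 3814986502092304 = 221073919720733357899776 * 3814986502092304 = 843394019699235377014683080691132923904.

843394019699235377014683080691132923904


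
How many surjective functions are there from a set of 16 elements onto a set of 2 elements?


By inclusion-exclusion on which target elements are missed, the number of surjections from an n-set onto a k-set is
surj(n, k) = sum_{j=0}^{k} (-1)^j C(k, j) (k - j)^n.
Equivalently surj(n, k) = k! * S(n, k), where S(n, k) is the Stirling number of the second kind.
For n = 16, k = 2:
S(16, 2) = 32767, so
surj = 2! * 32767 = 2 * 32767 = 65534.

65534


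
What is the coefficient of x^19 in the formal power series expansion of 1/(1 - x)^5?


The negative binomial / multiset identity is
1/(1 - x)^r = sum_{k>=0} C(k + r - 1, r - 1) x^k.
Here r = 5 and k = 19, so the coefficient is
C(19 + 4, 4) = C(23, 4)
= 8855

8855


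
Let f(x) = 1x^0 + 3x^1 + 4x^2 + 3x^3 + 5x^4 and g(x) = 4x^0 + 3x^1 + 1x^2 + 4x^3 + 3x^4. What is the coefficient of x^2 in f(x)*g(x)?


Cauchy product at x^2:
1*1 + 3*3 + 4*4
= 26

26


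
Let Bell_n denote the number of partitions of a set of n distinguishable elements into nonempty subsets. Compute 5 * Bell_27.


Bell_27 can be computed from the Bell triangle or from Dobinski's identity Bell_n = (1/e) * sum_{k>=0} k^n / k!.
Computing Bell_27 = 545717047936059989389.
Then 5 * 545717047936059989389 = 2728585239680299946945.

2728585239680299946945


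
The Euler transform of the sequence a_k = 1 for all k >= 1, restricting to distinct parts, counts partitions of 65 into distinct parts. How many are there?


Partitions of 65 into distinct parts can be computed via generating function.
Product (1+x)(1+x^2)(1+x^3)...
The coefficient of x^65 = 18200

18200


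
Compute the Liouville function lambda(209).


The Liouville function is lambda(k) = (-1)^Omega(k), where Omega(k) counts the prime factors of k with multiplicity.
Factoring: 209 = 11 * 19, so Omega(209) = 2.
lambda(209) = (-1)^2 = 1.

1


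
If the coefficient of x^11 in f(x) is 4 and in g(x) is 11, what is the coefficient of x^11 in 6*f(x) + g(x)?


Scalar multiplication scales coefficients: 6 * 4 = 24.
Then add the g coefficient: 24 + 11
= 35

35


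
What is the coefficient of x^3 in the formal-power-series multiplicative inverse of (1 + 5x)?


The inverse is 1/(1 + 5x). Apply the geometric identity 1/(1 - y) = sum_{k>=0} y^k with y = -5x:
1/(1 + 5x) = sum_{k>=0} (-5)^k x^k.
So the coefficient of x^3 is (-5)^3 = -125.

-125


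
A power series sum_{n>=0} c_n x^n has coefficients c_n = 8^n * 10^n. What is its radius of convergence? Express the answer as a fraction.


By the root test (Cauchy-Hadamard), the radius is R = 1 / limsup_n |c_n|^(1/n).
Here |c_n|^(1/n) = (8^n * 10^n)^(1/n) = 8 * 10 = 80 for all n.
So R = 1/80 = 1/80.

1/80


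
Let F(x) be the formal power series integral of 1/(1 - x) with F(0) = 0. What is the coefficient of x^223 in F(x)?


1/(1 - x) = sum_{k>=0} x^k. Integrating termwise and using F(0) = 0 gives
F(x) = sum_{k>=0} x^(k+1) / (k+1) = sum_{m>=1} x^m / m = -ln(1 - x).
So the coefficient of x^223 is 1/223 = 1/223.

1/223


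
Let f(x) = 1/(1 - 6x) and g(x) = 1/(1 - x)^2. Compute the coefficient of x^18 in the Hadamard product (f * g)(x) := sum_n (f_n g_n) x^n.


f has coefficients f_k = 6^k. For g = 1/(1 - x)^2 the coefficient is g_k = C(k + 1, 1) = k + 1. The Hadamard coefficient is (f * g)_k = 6^k * (k + 1).
For k = 18: 6^18 * 19 = 101559956668416 * 19 = 1929639176699904.

1929639176699904


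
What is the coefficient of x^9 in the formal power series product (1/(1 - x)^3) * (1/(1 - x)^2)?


Combine the factors: (1/(1 - x)^3) * (1/(1 - x)^2) = 1/(1 - x)^5.
Then use 1/(1 - x)^r = sum_{k>=0} C(k + r - 1, r - 1) x^k with r = 5 and k = 9:
C(13, 4) = 715.

715


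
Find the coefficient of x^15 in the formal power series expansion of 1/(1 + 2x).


Write 1/(1 + c x) = 1/(1 - (-c) x) and apply the geometric-series identity
1/(1 - y) = sum_{k>=0} y^k to get 1/(1 + c x) = sum_{k>=0} (-c)^k x^k.
So the coefficient of x^k is (-c)^k = (-1)^k * c^k.
Here c = 2 and k = 15:
(-2)^15 = -1 * 32768 = -32768

-32768


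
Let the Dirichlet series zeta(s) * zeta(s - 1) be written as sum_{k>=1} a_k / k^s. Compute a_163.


Convolution gives a_k = sum_{d | k} d * 1 = sum_{d | k} d = sigma(k), the sum of positive divisors of k.
For k = 163, the divisors are 1, 163, so
sigma(163) = 1 + 163 = 164.

164


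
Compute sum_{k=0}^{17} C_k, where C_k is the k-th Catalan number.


C_0 through C_17: 1, 1, 2, 5, 14, 42, 132, 429, 1430, 4862, 16796, 58786, 208012, 742900, 2674440, 9694845, 35357670, 129644790
Sum = 1 + 1 + 2 + 5 + 14 + 42 + 132 + 429 + 1430 + 4862 + 16796 + 58786 + 208012 + 742900 + 2674440 + 9694845 + 35357670 + 129644790
= 178405157

178405157


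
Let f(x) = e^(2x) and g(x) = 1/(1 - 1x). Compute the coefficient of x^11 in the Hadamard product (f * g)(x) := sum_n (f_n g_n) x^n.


Expanding: f_k = 2^k/k! (from e^(2x)) and g_k = 1^k (from 1/(1 - 1x)). So the Hadamard coefficient (f * g)_k = 2^k 1^k / k! = (2)^k / k!.
For k = 11: 2^11/11! = 2048/39916800 = 8/155925.

8/155925


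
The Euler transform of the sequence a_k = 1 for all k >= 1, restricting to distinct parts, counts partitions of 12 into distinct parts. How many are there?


Partitions of 12 into distinct parts can be computed via generating function.
Product (1+x)(1+x^2)(1+x^3)...
The coefficient of x^12 = 15

15


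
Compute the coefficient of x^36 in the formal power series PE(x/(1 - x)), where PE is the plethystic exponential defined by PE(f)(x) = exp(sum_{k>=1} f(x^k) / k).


For f(x) = x/(1 - x) we have
sum_{k>=1} f(x^k) / k = sum_{k>=1} (1/k) * x^k / (1 - x^k) = sum_{k, m >= 1} x^(k m) / k,
which after exponentiating simplifies to
PE(x/(1 - x)) = prod_{k>=1} 1 / (1 - x^k).
This is the generating function for the partition function p(n), so the coefficient of x^36 is p(36).
Computing p(36) by dynamic programming over parts 1, 2, ..., 36: p(36) = 17977.

17977


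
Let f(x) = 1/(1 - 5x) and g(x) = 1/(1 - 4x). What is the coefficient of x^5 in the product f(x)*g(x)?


The coefficient of x^n in f*g is the Cauchy product: sum_{k=0}^{n} a^k * b^(n-k).
With a=5, b=4, n=5:
sum_{k=0}^{5} 5^k * 4^(5-k)
= 11529

11529


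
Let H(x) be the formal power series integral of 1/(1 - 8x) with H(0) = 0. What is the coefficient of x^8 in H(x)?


1/(1 - 8x) = sum_{k>=0} 8^k x^k. Integrating termwise with H(0) = 0:
H(x) = sum_{k>=0} 8^k x^(k+1) / (k+1) = sum_{m>=1} 8^(m-1) x^m / m.
For m = 8: 8^7/8 = 2097152/8 = 262144.

262144


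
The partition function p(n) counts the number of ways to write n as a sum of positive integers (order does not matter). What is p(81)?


Using the generating function prod_{k>=1} 1/(1-x^k), we compute p(81).
By dynamic programming over parts 1 through 81:
p(81) = 18004327

18004327


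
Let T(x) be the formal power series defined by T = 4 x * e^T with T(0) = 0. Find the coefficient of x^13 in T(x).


Apply the Lagrange inversion formula: if T = 4 x * phi(T) with phi(t) = e^t, then
[x^n] T = 4^n * (1/n) [t^(n-1)] phi(t)^n = 4^n * (1/n) [t^(n-1)] e^(n t) = 4^n * (1/n) * n^(n-1) / (n-1)! = 4^n * n^(n-1) / n!.
When c = 1 this is the Cayley count of rooted labeled trees on n vertices, divided by n!.
For n = 13: 4^13 * 13^12 / 13! = 67108864 * 23298085122481/6227020800 = 117451023583608832/467775.

117451023583608832/467775


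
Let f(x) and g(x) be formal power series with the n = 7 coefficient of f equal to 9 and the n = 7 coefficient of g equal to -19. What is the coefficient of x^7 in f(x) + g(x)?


Addition of formal power series is termwise.
The coefficient of x^7 in f + g = 9 + -19
= -10

-10


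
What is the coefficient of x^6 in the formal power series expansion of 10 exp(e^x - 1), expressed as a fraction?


exp(e^x - 1) is the exponential generating function for the Bell numbers Bell_k: exp(e^x - 1) = sum_{k>=0} Bell_k x^k / k!.
So the coefficient of x^6 in 10 exp(e^x - 1) is 10 Bell_6 / 6!.
Computing: Bell_6 = 203 and 6! = 720, giving
10 * 203/720 = 203/72.

203/72


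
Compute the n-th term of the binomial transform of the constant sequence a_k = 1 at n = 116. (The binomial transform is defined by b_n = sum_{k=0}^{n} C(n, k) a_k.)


With a_k = 1 for all k, b_n = sum_{k=0}^{n} C(n, k) = 2^n by the binomial theorem.
For n = 116: 2^116 = 83076749736557242056487941267521536.

83076749736557242056487941267521536


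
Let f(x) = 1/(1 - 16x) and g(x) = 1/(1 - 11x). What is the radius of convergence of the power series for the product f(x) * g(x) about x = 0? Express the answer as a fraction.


The radius of 1/(1 - 16x) is 1/16 (nearest singularity at x = 1/16), and the radius of 1/(1 - 11x) is 1/11.
The product f(x)*g(x) = 1/((1 - 16x)(1 - 11x)) has singularities at both 1/16 and 1/11, so its radius of convergence is the distance to the nearest one:
min(1/16, 1/11) = 1/16.

1/16


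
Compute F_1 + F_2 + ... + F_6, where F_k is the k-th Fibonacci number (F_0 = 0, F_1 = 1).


Use the identity sum_{k=0}^{N} F_k = F_{N+2} - 1 (which follows from F_{k+2} - F_{k+1} = F_k). Then
sum_{k=1}^{6} F_k = (F_{8} - 1) - (F_{2} - 1) = F_{8} - F_{2}.
Computing: F_{8} = 21, F_{2} = 1, so
Sum = 21 - 1 = 20.

20


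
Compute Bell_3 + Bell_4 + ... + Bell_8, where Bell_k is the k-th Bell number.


Recall Bell_k counts set partitions of a k-set (with Bell_0 = 1 by convention).
Bell_3 through Bell_8: 5, 15, 52, 203, 877, 4140
Sum = 5 + 15 + 52 + 203 + 877 + 4140 = 5292.

5292


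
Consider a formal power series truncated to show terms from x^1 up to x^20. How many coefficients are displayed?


From x^1 to x^20 inclusive, the count is 20 - 1 + 1 = 20.

20


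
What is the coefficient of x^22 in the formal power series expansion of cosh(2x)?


The Maclaurin series is cosh(t) = sum_{m>=0} t^(2m) / (2m)!, so substituting t = 2x, only even powers of x are nonzero, with coefficient of x^(2m) equal to 2^(2m) / (2m)!.
For x^22 the coefficient is 2^22/22! = 4194304/1124000727777607680000 = 8/2143861251406875.

8/2143861251406875


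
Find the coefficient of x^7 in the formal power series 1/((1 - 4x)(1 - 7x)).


By partial fractions or Cauchy convolution:
The coefficient equals sum_{k=0}^{7} 4^k * 7^(7-k).
= 1899755

1899755


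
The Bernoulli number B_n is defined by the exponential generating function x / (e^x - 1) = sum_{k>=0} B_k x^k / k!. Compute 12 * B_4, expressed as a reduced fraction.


Bernoulli numbers can also be computed recursively via B_0 = 1 and sum_{j=0}^{m} C(m+1, j) B_j = 0 for m >= 1. Odd-index Bernoulli numbers vanish for k >= 3.
Computing B_4 = -1/30, so 12 * B_4 = 12 * -1/30 = -2/5.

-2/5


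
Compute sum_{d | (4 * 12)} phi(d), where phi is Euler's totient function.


First, 4 * 12 = 48. One classical identity is sum_{d | n} phi(d) = n (each k in [1, n] has a unique gcd with n, and among the k's with gcd(k, n) = n/d there are phi(d) of them). So the sum equals 48. We also verify directly:
Divisors of 48: 1, 2, 3, 4, 6, 8, 12, 16, 24, 48.
phi values: 1, 1, 2, 2, 2, 4, 4, 8, 8, 16.
Sum = 48.

48


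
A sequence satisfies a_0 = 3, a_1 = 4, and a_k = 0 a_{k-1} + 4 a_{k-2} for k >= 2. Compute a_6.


The characteristic equation is t^2 - 0 t - 4 = 0, with roots r_1 = 2 and r_2 = -2 (so c_1 = r_1 + r_2, c_2 = -r_1 r_2 as required).
One can use the closed form a_n = A r_1^n + B r_2^n, but direct iteration is more reliable:
a_0 = 3, a_1 = 4, a_2 = 12, a_3 = 16, a_4 = 48, a_5 = 64, a_6 = 192.
So a_6 = 192.

192


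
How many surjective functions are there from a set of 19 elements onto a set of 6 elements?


By inclusion-exclusion on which target elements are missed, the number of surjections from an n-set onto a k-set is
surj(n, k) = sum_{j=0}^{k} (-1)^j C(k, j) (k - j)^n.
Equivalently surj(n, k) = k! * S(n, k), where S(n, k) is the Stirling number of the second kind.
For n = 19, k = 6:
S(19, 6) = 693081601779, so
surj = 6! * 693081601779 = 720 * 693081601779 = 499018753280880.

499018753280880


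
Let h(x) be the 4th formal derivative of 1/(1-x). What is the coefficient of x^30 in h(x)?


Differentiating 4 times: d^4/dx^4 [1/(1-x)] = 4!/(1-x)^5.
The expansion 1/(1-x)^5 = sum_{k>=0} C(k+4, 4) x^k, so the coefficient of x^n in 4!/(1-x)^5 is 4! * C(n+4, 4).
For n = 30: 24 * C(34, 4) = 24 * 46376 = 1113024

1113024


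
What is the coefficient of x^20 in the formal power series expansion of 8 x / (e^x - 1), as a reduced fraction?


The exponential generating function for Bernoulli numbers is
x / (e^x - 1) = sum_{k>=0} B_k x^k / k!.
So the coefficient of x^20 in 8 x / (e^x - 1) is 8 B_20 / 20!.
Computing: B_20 = -174611/330, 20! = 2432902008176640000, giving
8 * -174611/330 / 2432902008176640000 = -174611/100357207837286400000.

-174611/100357207837286400000


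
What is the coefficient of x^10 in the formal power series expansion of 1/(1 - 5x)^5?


The general identity 1/(1 - c x)^r = sum_{k>=0} c^k C(k + r - 1, r - 1) x^k follows by substituting y = c x into 1/(1 - y)^r = sum_{k>=0} C(k + r - 1, r - 1) y^k.
For c = 5, r = 5, k = 10:
5^10 * C(14, 4) = 9765625 * 1001 = 9775390625.

9775390625


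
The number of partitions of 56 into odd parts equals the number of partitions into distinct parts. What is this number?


Computing partitions of 56 into odd parts (1, 3, 5, ...):
Using the generating function prod_{k>=0} 1/(1-x^(2k+1)),
the count is 7108

7108


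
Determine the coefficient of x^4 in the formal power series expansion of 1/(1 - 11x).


The geometric series identity gives 1/(1 - c x) = sum_{k>=0} c^k x^k, so the coefficient of x^k is c^k.
Here c = 11 and k = 4.
Computing: 11^4 = 14641

14641


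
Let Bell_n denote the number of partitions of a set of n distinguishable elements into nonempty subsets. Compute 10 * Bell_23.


Bell_23 can be computed from the Bell triangle or from Dobinski's identity Bell_n = (1/e) * sum_{k>=0} k^n / k!.
Computing Bell_23 = 44152005855084346.
Then 10 * 44152005855084346 = 441520058550843460.

441520058550843460


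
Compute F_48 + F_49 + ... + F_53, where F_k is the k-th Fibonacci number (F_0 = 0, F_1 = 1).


Use the identity sum_{k=0}^{N} F_k = F_{N+2} - 1 (which follows from F_{k+2} - F_{k+1} = F_k). Then
sum_{k=48}^{53} F_k = (F_{55} - 1) - (F_{49} - 1) = F_{55} - F_{49}.
Computing: F_{55} = 139583862445, F_{49} = 7778742049, so
Sum = 139583862445 - 7778742049 = 131805120396.

131805120396


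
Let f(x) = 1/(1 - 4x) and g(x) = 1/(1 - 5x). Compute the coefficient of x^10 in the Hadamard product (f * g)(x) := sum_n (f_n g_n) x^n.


f has coefficients f_k = 4^k and g has coefficients g_k = 5^k, so the Hadamard product has coefficient (f*g)_k = 4^k * 5^k = 20^k.
For k = 10: 20^10 = 10240000000000.

10240000000000


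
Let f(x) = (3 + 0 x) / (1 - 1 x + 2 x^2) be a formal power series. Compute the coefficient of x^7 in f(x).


Write f(x) = sum_{k>=0} a_k x^k. Multiplying both sides by 1 - 1 x + 2 x^2 gives
(1 - 1 x + 2 x^2) sum_{k>=0} a_k x^k = 3 + 0 x.
Matching coefficients:
 x^0: a_0 = 3
 x^1: a_1 - 1 a_0 = 0  =>  a_1 = 1*3 + 0 = 3
 x^k (k >= 2): a_k = 1 a_{k-1} - 2 a_{k-2}.
Iterating: a_2 = -3, a_3 = -9, a_4 = -3, a_5 = 15, a_6 = 21, a_7 = -9.
So the coefficient of x^7 is -9.

-9


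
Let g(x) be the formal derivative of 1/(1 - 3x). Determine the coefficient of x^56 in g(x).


Differentiate termwise: d/dx sum_{k>=0} 3^k x^k = sum_{k>=1} k 3^k x^(k-1) = sum_{j>=0} (j+1) 3^(j+1) x^j.
Equivalently, d/dx [1/(1 - 3x)] = 3/(1 - 3x)^2.
For j = 56: 57 * 3^57 = 57 * 1570042899082081611640534563 = 89492445247678651863510470091.

89492445247678651863510470091


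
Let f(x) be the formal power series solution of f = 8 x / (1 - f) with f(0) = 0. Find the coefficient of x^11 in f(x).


Apply Lagrange inversion: f = 8 x * phi(f) with phi(t) = 1/(1 - t), so
[x^n] f = 8^n * (1/n) [t^(n-1)] phi(t)^n = 8^n * (1/n) [t^(n-1)] (1 - t)^(-n) = 8^n * (1/n) C(2n - 2, n - 1) = 8^n * C_{n-1}.
For n = 11: C_10 = C(20, 10) / 11 = 184756/11 = 16796.
With the 8^11 = 8589934592 factor, the coefficient is 8589934592 * 16796 = 144276541407232.

144276541407232


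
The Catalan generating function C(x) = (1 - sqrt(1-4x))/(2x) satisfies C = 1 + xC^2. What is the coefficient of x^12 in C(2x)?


Substituting x -> 2x scales the n-th coefficient by 2^n, so [x^12] C(2x) = 2^12 * C_12.
C_12 = C(2*12, 12)/(13) = 2704156/13 = 208012.
So 2^12 * 208012 = 4096 * 208012 = 852017152.

852017152


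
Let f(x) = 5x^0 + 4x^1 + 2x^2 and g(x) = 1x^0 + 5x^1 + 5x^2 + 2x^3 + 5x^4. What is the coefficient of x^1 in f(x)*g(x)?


Cauchy product at x^1:
5*5 + 4*1
= 29

29


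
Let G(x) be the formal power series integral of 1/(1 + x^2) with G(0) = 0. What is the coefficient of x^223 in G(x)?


1/(1 + x^2) = sum_{j>=0} (-1)^j x^(2j). Integrating termwise with G(0) = 0:
G(x) = sum_{j>=0} (-1)^j x^(2j+1) / (2j+1) = arctan(x).
Only odd powers are nonzero. For x^223 write 223 = 2*111 + 1, giving
(-1)^111 / 223 = -1/223 = -1/223.

-1/223


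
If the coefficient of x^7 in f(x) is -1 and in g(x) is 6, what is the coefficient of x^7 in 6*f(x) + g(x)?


Scalar multiplication scales coefficients: 6 * -1 = -6.
Then add the g coefficient: -6 + 6
= 0

0


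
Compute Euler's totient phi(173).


phi(n) counts integers in [1, n] coprime to n. Using the multiplicative formula phi(n) = n * prod_{p | n} (1 - 1/p):
173 = 173, so
phi(173) = 173 * (1 - 1/173) = 172.

172


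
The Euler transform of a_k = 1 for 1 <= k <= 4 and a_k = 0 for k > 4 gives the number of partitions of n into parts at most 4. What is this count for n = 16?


Partitions of 16 into parts at most 4:
Using generating function (1-x)^(-1)(1-x^2)^(-1)...(1-x^4)^(-1),
the coefficient of x^16 = 64

64


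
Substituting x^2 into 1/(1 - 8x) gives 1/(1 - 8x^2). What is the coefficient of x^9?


Since 1/(1 - 8x^2) only has even powers of x,
the coefficient of x^9 (odd) is 0.

0


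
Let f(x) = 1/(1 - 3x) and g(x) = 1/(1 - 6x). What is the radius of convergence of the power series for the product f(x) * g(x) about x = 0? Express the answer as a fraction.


The radius of 1/(1 - 3x) is 1/3 (nearest singularity at x = 1/3), and the radius of 1/(1 - 6x) is 1/6.
The product f(x)*g(x) = 1/((1 - 3x)(1 - 6x)) has singularities at both 1/3 and 1/6, so its radius of convergence is the distance to the nearest one:
min(1/3, 1/6) = 1/6.

1/6


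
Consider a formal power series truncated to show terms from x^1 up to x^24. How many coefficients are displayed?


From x^1 to x^24 inclusive, the count is 24 - 1 + 1 = 24.

24


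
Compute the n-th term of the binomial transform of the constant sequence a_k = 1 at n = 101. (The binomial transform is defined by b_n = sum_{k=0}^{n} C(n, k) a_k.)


With a_k = 1 for all k, b_n = sum_{k=0}^{n} C(n, k) = 2^n by the binomial theorem.
For n = 101: 2^101 = 2535301200456458802993406410752.

2535301200456458802993406410752


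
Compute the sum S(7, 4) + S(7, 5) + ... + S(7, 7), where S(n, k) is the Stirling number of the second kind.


By definition, S(n, k) counts partitions of an n-set into exactly k nonempty blocks.
Computing row n = 7 for k = 4..7:
S(7, k): 350, 140, 21, 1
Sum = 512.

512


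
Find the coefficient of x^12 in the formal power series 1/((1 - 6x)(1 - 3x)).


By partial fractions or Cauchy convolution:
The coefficient equals sum_{k=0}^{12} 6^k * 3^(12-k).
= 4353033231

4353033231


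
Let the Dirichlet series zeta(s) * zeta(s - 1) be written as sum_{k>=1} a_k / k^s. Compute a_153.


Convolution gives a_k = sum_{d | k} d * 1 = sum_{d | k} d = sigma(k), the sum of positive divisors of k.
For k = 153, the divisors are 1, 3, 9, 17, 51, 153, so
sigma(153) = 1 + 3 + 9 + 17 + 51 + 153 = 234.

234


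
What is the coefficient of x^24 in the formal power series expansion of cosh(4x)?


The Maclaurin series is cosh(t) = sum_{m>=0} t^(2m) / (2m)!, so substituting t = 4x, only even powers of x are nonzero, with coefficient of x^(2m) equal to 4^(2m) / (2m)!.
For x^24 the coefficient is 4^24/24! = 281474976710656/620448401733239439360000 = 67108864/147926426347074375.

67108864/147926426347074375


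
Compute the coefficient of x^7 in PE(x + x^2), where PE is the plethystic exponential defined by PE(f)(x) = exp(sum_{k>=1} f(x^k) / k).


With f(x) = x + x^2, the exponent is sum_{k>=1} (x^k + x^(2k)) / k = -ln(1 - x) - ln(1 - x^2). Exponentiating:
PE(x + x^2) = 1 / ((1 - x)(1 - x^2)).
This is the generating function for partitions of n into parts of size 1 or 2. The number of 2's can be any j in 0..3, and the rest are 1's, so
[x^7] = floor(7/2) + 1 = 4.

4


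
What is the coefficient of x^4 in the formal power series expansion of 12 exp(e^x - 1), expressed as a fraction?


exp(e^x - 1) is the exponential generating function for the Bell numbers Bell_k: exp(e^x - 1) = sum_{k>=0} Bell_k x^k / k!.
So the coefficient of x^4 in 12 exp(e^x - 1) is 12 Bell_4 / 4!.
Computing: Bell_4 = 15 and 4! = 24, giving
12 * 15/24 = 15/2.

15/2


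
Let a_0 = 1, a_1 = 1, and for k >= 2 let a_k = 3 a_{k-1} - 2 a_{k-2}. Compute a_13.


Iterating the recurrence forward:
a_0 = 1
a_1 = 1
a_2 = 3*1 - 2*1 = 1
a_3 = 3*1 - 2*1 = 1
a_4 = 3*1 - 2*1 = 1
a_5 = 3*1 - 2*1 = 1
a_6 = 3*1 - 2*1 = 1
a_7 = 3*1 - 2*1 = 1
a_8 = 3*1 - 2*1 = 1
a_9 = 3*1 - 2*1 = 1
a_10 = 3*1 - 2*1 = 1
a_11 = 3*1 - 2*1 = 1
a_12 = 3*1 - 2*1 = 1
a_13 = 3*1 - 2*1 = 1
So a_13 = 1.

1


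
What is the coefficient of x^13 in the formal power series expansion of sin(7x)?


The Maclaurin series is sin(t) = sum_{k>=0} (-1)^k t^(2k+1) / (2k+1)!, so substituting t = 7x, only odd powers of x are nonzero, with coefficient of x^(2k+1) equal to (-1)^k 7^(2k+1) / (2k+1)!.
Write 13 = 2*6 + 1, giving the coefficient (-1)^6 * 7^13 / 13! = 96889010407/6227020800 = 13841287201/889574400.

13841287201/889574400


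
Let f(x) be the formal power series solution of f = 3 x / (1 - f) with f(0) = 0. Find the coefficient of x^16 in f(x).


Apply Lagrange inversion: f = 3 x * phi(f) with phi(t) = 1/(1 - t), so
[x^n] f = 3^n * (1/n) [t^(n-1)] phi(t)^n = 3^n * (1/n) [t^(n-1)] (1 - t)^(-n) = 3^n * (1/n) C(2n - 2, n - 1) = 3^n * C_{n-1}.
For n = 16: C_15 = C(30, 15) / 16 = 155117520/16 = 9694845.
With the 3^16 = 43046721 factor, the coefficient is 43046721 * 9694845 = 417331287853245.

417331287853245


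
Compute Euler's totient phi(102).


phi(n) counts integers in [1, n] coprime to n. Using the multiplicative formula phi(n) = n * prod_{p | n} (1 - 1/p):
102 = 2 * 3 * 17, so
phi(102) = 102 * (1 - 1/2) * (1 - 1/3) * (1 - 1/17) = 32.

32


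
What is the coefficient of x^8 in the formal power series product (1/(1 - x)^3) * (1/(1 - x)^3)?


Combine the factors: (1/(1 - x)^3) * (1/(1 - x)^3) = 1/(1 - x)^6.
Then use 1/(1 - x)^r = sum_{k>=0} C(k + r - 1, r - 1) x^k with r = 6 and k = 8:
C(13, 5) = 1287.

1287


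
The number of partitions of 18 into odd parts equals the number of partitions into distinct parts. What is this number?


Computing partitions of 18 into odd parts (1, 3, 5, ...):
Using the generating function prod_{k>=0} 1/(1-x^(2k+1)),
the count is 46

46


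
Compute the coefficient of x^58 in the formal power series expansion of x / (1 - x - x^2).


Let f(x) = sum_{k>=0} a_k x^k. Multiplying f(x) * (1 - x - x^2) = x and matching coefficients gives a_0 = 0, a_1 = 1, and a_k = a_{k-1} + a_{k-2} for k >= 2. These are the Fibonacci numbers F_k.
Iterating from F_0 = 0, F_1 = 1:
F_0=0, F_1=1, F_2=1, F_3=2, F_4=3, F_5=5, F_6=8, F_7=13, F_8=21, F_9=34, ...
F_58 = 591286729879.

591286729879


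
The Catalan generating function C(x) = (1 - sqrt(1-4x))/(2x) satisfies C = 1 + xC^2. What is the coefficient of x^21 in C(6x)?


Substituting x -> 6x scales the n-th coefficient by 6^n, so [x^21] C(6x) = 6^21 * C_21.
C_21 = C(2*21, 21)/(22) = 538257874440/22 = 24466267020.
So 6^21 * 24466267020 = 21936950640377856 * 24466267020 = 536715291972044618591109120.

536715291972044618591109120


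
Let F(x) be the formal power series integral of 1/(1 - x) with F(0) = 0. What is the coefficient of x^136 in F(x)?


1/(1 - x) = sum_{k>=0} x^k. Integrating termwise and using F(0) = 0 gives
F(x) = sum_{k>=0} x^(k+1) / (k+1) = sum_{m>=1} x^m / m = -ln(1 - x).
So the coefficient of x^136 is 1/136 = 1/136.

1/136


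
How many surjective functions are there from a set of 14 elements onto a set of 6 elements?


By inclusion-exclusion on which target elements are missed, the number of surjections from an n-set onto a k-set is
surj(n, k) = sum_{j=0}^{k} (-1)^j C(k, j) (k - j)^n.
Equivalently surj(n, k) = k! * S(n, k), where S(n, k) is the Stirling number of the second kind.
For n = 14, k = 6:
S(14, 6) = 63436373, so
surj = 6! * 63436373 = 720 * 63436373 = 45674188560.

45674188560


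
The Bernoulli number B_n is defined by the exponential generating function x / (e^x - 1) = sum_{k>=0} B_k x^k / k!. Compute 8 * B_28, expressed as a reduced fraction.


Bernoulli numbers can also be computed recursively via B_0 = 1 and sum_{j=0}^{m} C(m+1, j) B_j = 0 for m >= 1. Odd-index Bernoulli numbers vanish for k >= 3.
Computing B_28 = -23749461029/870, so 8 * B_28 = 8 * -23749461029/870 = -94997844116/435.

-94997844116/435


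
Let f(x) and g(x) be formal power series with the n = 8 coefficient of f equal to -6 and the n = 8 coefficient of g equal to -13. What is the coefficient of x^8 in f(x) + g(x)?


Addition of formal power series is termwise.
The coefficient of x^8 in f + g = -6 + -13
= -19

-19


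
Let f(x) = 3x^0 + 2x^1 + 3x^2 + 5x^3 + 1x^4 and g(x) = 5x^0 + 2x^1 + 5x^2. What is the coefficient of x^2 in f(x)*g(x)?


Cauchy product at x^2:
3*5 + 2*2 + 3*5
= 34

34


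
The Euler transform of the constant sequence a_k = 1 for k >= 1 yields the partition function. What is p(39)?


The Euler transform converts the sequence a_k = 1 into the number of integer partitions.
Using the recurrence or dynamic programming:
p(39) = 31185

31185


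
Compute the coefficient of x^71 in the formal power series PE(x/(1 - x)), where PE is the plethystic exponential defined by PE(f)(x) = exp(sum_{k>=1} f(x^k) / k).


For f(x) = x/(1 - x) we have
sum_{k>=1} f(x^k) / k = sum_{k>=1} (1/k) * x^k / (1 - x^k) = sum_{k, m >= 1} x^(k m) / k,
which after exponentiating simplifies to
PE(x/(1 - x)) = prod_{k>=1} 1 / (1 - x^k).
This is the generating function for the partition function p(n), so the coefficient of x^71 is p(71).
Computing p(71) by dynamic programming over parts 1, 2, ..., 71: p(71) = 4697205.

4697205


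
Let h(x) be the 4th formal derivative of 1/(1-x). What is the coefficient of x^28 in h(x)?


Differentiating 4 times: d^4/dx^4 [1/(1-x)] = 4!/(1-x)^5.
The expansion 1/(1-x)^5 = sum_{k>=0} C(k+4, 4) x^k, so the coefficient of x^n in 4!/(1-x)^5 is 4! * C(n+4, 4).
For n = 28: 24 * C(32, 4) = 24 * 35960 = 863040

863040


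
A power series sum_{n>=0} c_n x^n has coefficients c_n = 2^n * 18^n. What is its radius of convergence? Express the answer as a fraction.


By the root test (Cauchy-Hadamard), the radius is R = 1 / limsup_n |c_n|^(1/n).
Here |c_n|^(1/n) = (2^n * 18^n)^(1/n) = 2 * 18 = 36 for all n.
So R = 1/36 = 1/36.

1/36


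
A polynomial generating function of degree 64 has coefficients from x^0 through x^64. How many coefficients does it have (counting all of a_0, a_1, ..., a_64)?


A polynomial of degree 64 takes the form a_0 + a_1 x + ... + a_64 x^64.
The number of coefficients is 64 + 1 = 65.

65


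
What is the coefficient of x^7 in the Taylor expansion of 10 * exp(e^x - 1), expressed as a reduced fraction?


exp(e^x - 1) = sum_{k>=0} Bell_k x^k / k!, where Bell_k is the k-th Bell number.
So the coefficient of x^7 is 10 * Bell_7 / 7!.
Computing: Bell_7 = 877 and 7! = 5040, giving
10 * 877/5040 = 877/504.

877/504


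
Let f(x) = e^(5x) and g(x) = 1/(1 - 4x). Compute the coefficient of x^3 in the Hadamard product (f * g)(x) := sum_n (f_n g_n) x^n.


Expanding: f_k = 5^k/k! (from e^(5x)) and g_k = 4^k (from 1/(1 - 4x)). So the Hadamard coefficient (f * g)_k = 5^k 4^k / k! = (20)^k / k!.
For k = 3: 20^3/3! = 8000/6 = 4000/3.

4000/3


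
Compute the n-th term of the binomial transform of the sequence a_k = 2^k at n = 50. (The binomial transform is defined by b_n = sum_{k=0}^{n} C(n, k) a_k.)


With a_k = 2^k, b_n = sum_{k=0}^{n} C(n, k) 2^k = (1 + 2)^n by the binomial theorem.
For n = 50: (1 + 2)^50 = 3^50 = 717897987691852588770249.

717897987691852588770249


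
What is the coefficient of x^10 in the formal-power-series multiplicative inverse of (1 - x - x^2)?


Let the inverse be f(x) = sum_{k>=0} a_k x^k. From f(x) * (1 - x - x^2) = 1 and matching coefficients:
 x^0: a_0 = 1.
 x^1: a_1 - a_0 = 0, so a_1 = 1.
 x^k (k >= 2): a_k - a_{k-1} - a_{k-2} = 0, i.e. a_k = a_{k-1} + a_{k-2}.
This is the Fibonacci-type recurrence shifted so that a_0 = a_1 = 1.
Iterating: a_0=1, a_1=1, a_2=2, a_3=3, a_4=5, a_5=8, a_6=13, a_7=21, a_8=34, a_9=55, ...
a_10 = 89.

89


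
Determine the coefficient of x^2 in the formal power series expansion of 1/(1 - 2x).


The geometric series identity gives 1/(1 - c x) = sum_{k>=0} c^k x^k, so the coefficient of x^k is c^k.
Here c = 2 and k = 2.
Computing: 2^2 = 4

4


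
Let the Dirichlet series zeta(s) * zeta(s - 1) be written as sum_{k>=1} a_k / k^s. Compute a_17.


Convolution gives a_k = sum_{d | k} d * 1 = sum_{d | k} d = sigma(k), the sum of positive divisors of k.
For k = 17, the divisors are 1, 17, so
sigma(17) = 1 + 17 = 18.

18


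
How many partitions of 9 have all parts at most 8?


Using the generating function (1-x)^(-1)(1-x^2)^(-1)...(1-x^8)^(-1),
the coefficient of x^9 counts these restricted partitions.
Result = 29

29


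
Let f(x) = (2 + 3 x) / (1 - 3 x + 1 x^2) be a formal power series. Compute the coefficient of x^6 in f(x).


Write f(x) = sum_{k>=0} a_k x^k. Multiplying both sides by 1 - 3 x + 1 x^2 gives
(1 - 3 x + 1 x^2) sum_{k>=0} a_k x^k = 2 + 3 x.
Matching coefficients:
 x^0: a_0 = 2
 x^1: a_1 - 3 a_0 = 3  =>  a_1 = 3*2 + 3 = 9
 x^k (k >= 2): a_k = 3 a_{k-1} - 1 a_{k-2}.
Iterating: a_2 = 25, a_3 = 66, a_4 = 173, a_5 = 453, a_6 = 1186.
So the coefficient of x^6 is 1186.

1186


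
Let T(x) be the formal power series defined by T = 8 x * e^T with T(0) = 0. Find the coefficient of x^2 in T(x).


Apply the Lagrange inversion formula: if T = 8 x * phi(T) with phi(t) = e^t, then
[x^n] T = 8^n * (1/n) [t^(n-1)] phi(t)^n = 8^n * (1/n) [t^(n-1)] e^(n t) = 8^n * (1/n) * n^(n-1) / (n-1)! = 8^n * n^(n-1) / n!.
When c = 1 this is the Cayley count of rooted labeled trees on n vertices, divided by n!.
For n = 2: 8^2 * 2^1 / 2! = 64 * 2/2 = 64.

64


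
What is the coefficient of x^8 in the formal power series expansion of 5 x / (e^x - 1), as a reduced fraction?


The exponential generating function for Bernoulli numbers is
x / (e^x - 1) = sum_{k>=0} B_k x^k / k!.
So the coefficient of x^8 in 5 x / (e^x - 1) is 5 B_8 / 8!.
Computing: B_8 = -1/30, 8! = 40320, giving
5 * -1/30 / 40320 = -1/241920.

-1/241920


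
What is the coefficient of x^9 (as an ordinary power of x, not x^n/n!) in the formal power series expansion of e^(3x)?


The exponential series is e^y = sum_{k>=0} y^k / k!. Substituting y = 3x gives
e^(3x) = sum_{k>=0} 3^k x^k / k!.
So the coefficient of x^n is a^n/n! with a = 3, n = 9:
3^9 / 9! = 19683/362880 = 243/4480

243/4480


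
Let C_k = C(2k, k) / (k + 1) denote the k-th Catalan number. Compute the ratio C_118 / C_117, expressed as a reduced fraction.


Using C_k = (2k)! / (k! (k+1)!), the ratio C_{k+1}/C_k simplifies to
C_{k+1}/C_k = [(2k+2)! / ((k+1)! (k+2)!)] * [k! (k+1)! / (2k)!]
 = (2k+2)(2k+1) / ((k+1)(k+2)) = 2(2k+1) / (k+2).
For k = 117: 2(2*117 + 1) / (117 + 2) = 470/119 = 470/119.

470/119


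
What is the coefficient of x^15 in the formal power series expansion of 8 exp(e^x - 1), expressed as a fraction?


exp(e^x - 1) is the exponential generating function for the Bell numbers Bell_k: exp(e^x - 1) = sum_{k>=0} Bell_k x^k / k!.
So the coefficient of x^15 in 8 exp(e^x - 1) is 8 Bell_15 / 15!.
Computing: Bell_15 = 1382958545 and 15! = 1307674368000, giving
8 * 1382958545/1307674368000 = 276591709/32691859200.

276591709/32691859200


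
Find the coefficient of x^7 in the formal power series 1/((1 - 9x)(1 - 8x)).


By partial fractions or Cauchy convolution:
The coefficient equals sum_{k=0}^{7} 9^k * 8^(7-k).
= 26269505

26269505


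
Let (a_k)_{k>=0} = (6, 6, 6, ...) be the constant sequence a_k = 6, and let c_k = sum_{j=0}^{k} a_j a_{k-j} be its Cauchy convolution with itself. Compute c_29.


Since a_j = 6 for all j >= 0, the convolution sum becomes
c_k = sum_{j=0}^{k} 6 * 6 = 36 * (k + 1).
Equivalently, the generating function of (a_k) is 6/(1 - x) and its square is 36/(1 - x)^2 = sum_{k>=0} 36(k + 1) x^k.
For k = 29: 36 * 30 = 1080.

1080


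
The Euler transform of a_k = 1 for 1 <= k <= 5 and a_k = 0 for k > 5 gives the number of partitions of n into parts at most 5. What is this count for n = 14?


Partitions of 14 into parts at most 5:
Using generating function (1-x)^(-1)(1-x^2)^(-1)...(1-x^5)^(-1),
the coefficient of x^14 = 70

70


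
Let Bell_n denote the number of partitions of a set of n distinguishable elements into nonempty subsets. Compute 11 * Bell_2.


Bell_2 can be computed from the Bell triangle or from Dobinski's identity Bell_n = (1/e) * sum_{k>=0} k^n / k!.
Computing Bell_2 = 2.
Then 11 * 2 = 22.

22


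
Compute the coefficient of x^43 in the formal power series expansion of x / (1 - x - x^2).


Let f(x) = sum_{k>=0} a_k x^k. Multiplying f(x) * (1 - x - x^2) = x and matching coefficients gives a_0 = 0, a_1 = 1, and a_k = a_{k-1} + a_{k-2} for k >= 2. These are the Fibonacci numbers F_k.
Iterating from F_0 = 0, F_1 = 1:
F_0=0, F_1=1, F_2=1, F_3=2, F_4=3, F_5=5, F_6=8, F_7=13, F_8=21, F_9=34, ...
F_43 = 433494437.

433494437


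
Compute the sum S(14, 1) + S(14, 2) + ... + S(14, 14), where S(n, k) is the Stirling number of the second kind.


By definition, S(n, k) counts partitions of an n-set into exactly k nonempty blocks.
Computing row n = 14 for k = 1..14:
S(14, k): 1, 8191, 788970, 10391745, 40075035, 63436373, 49329280, 20912320, 5135130, 752752, 66066, 3367, 91, 1
Sum = 190899322. (This equals Bell_14 since the sum runs over all k.)

190899322


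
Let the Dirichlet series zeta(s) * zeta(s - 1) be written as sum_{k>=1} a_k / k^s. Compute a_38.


Convolution gives a_k = sum_{d | k} d * 1 = sum_{d | k} d = sigma(k), the sum of positive divisors of k.
For k = 38, the divisors are 1, 2, 19, 38, so
sigma(38) = 1 + 2 + 19 + 38 = 60.

60


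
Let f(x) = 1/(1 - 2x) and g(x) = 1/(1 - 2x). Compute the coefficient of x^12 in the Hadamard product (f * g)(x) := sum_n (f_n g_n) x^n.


f has coefficients f_k = 2^k and g has coefficients g_k = 2^k, so the Hadamard product has coefficient (f*g)_k = 2^k * 2^k = 4^k.
For k = 12: 4^12 = 16777216.

16777216


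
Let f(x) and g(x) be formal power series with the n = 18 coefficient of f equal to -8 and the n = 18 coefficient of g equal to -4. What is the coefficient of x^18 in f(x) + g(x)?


Addition of formal power series is termwise.
The coefficient of x^18 in f + g = -8 + -4
= -12

-12


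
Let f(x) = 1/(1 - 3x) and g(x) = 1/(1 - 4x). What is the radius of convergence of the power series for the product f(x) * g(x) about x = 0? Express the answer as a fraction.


The radius of 1/(1 - 3x) is 1/3 (nearest singularity at x = 1/3), and the radius of 1/(1 - 4x) is 1/4.
The product f(x)*g(x) = 1/((1 - 3x)(1 - 4x)) has singularities at both 1/3 and 1/4, so its radius of convergence is the distance to the nearest one:
min(1/3, 1/4) = 1/4.

1/4


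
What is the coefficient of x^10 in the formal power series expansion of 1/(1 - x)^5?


The expansion 1/(1 - x)^r = sum_{k>=0} C(k + r - 1, r - 1) x^k follows from the multiset / negative-binomial theorem (or from repeated differentiation of the geometric series).
For r = 5 and k = 10:
C(14, 4) = 87178291200 / (24 * 3628800) = 1001.

1001


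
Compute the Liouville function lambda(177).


The Liouville function is lambda(k) = (-1)^Omega(k), where Omega(k) counts the prime factors of k with multiplicity.
Factoring: 177 = 3 * 59, so Omega(177) = 2.
lambda(177) = (-1)^2 = 1.

1


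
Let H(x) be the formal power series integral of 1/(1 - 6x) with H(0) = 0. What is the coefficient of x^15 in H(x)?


1/(1 - 6x) = sum_{k>=0} 6^k x^k. Integrating termwise with H(0) = 0:
H(x) = sum_{k>=0} 6^k x^(k+1) / (k+1) = sum_{m>=1} 6^(m-1) x^m / m.
For m = 15: 6^14/15 = 78364164096/15 = 26121388032/5.

26121388032/5


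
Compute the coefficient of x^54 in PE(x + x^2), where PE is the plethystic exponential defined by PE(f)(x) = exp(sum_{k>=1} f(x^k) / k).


With f(x) = x + x^2, the exponent is sum_{k>=1} (x^k + x^(2k)) / k = -ln(1 - x) - ln(1 - x^2). Exponentiating:
PE(x + x^2) = 1 / ((1 - x)(1 - x^2)).
This is the generating function for partitions of n into parts of size 1 or 2. The number of 2's can be any j in 0..27, and the rest are 1's, so
[x^54] = floor(54/2) + 1 = 28.

28


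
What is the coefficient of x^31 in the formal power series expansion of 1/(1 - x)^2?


The negative binomial / multiset identity is
1/(1 - x)^r = sum_{k>=0} C(k + r - 1, r - 1) x^k.
Here r = 2 and k = 31, so the coefficient is
C(31 + 1, 1) = C(32, 1)
= 32

32


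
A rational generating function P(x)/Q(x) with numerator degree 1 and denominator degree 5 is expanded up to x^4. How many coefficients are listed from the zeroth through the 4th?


Expanding up to x^4 gives the coefficients for x^0, x^1, ..., x^4.
That is 4 + 1 = 5 coefficients in total.

5


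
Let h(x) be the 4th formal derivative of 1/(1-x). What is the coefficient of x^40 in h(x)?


Differentiating 4 times: d^4/dx^4 [1/(1-x)] = 4!/(1-x)^5.
The expansion 1/(1-x)^5 = sum_{k>=0} C(k+4, 4) x^k, so the coefficient of x^n in 4!/(1-x)^5 is 4! * C(n+4, 4).
For n = 40: 24 * C(44, 4) = 24 * 135751 = 3258024

3258024


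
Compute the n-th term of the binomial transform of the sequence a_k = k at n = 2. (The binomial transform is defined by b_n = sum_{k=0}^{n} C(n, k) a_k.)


With a_k = k, b_n = sum_{k=0}^{n} C(n, k) k. Using k * C(n, k) = n * C(n-1, k-1) gives b_n = n * sum_{k>=1} C(n-1, k-1) = n * 2^(n-1).
For n = 2: 2 * 2^1 = 2 * 2 = 4.

4


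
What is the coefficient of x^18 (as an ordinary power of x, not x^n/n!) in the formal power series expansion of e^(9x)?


The exponential series is e^y = sum_{k>=0} y^k / k!. Substituting y = 9x gives
e^(9x) = sum_{k>=0} 9^k x^k / k!.
So the coefficient of x^n is a^n/n! with a = 9, n = 18:
9^18 / 18! = 150094635296999121/6402373705728000 = 22876792454961/975822848000

22876792454961/975822848000


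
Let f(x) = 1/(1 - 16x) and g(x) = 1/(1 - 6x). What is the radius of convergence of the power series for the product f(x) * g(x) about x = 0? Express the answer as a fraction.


The radius of 1/(1 - 16x) is 1/16 (nearest singularity at x = 1/16), and the radius of 1/(1 - 6x) is 1/6.
The product f(x)*g(x) = 1/((1 - 16x)(1 - 6x)) has singularities at both 1/16 and 1/6, so its radius of convergence is the distance to the nearest one:
min(1/16, 1/6) = 1/16.

1/16
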